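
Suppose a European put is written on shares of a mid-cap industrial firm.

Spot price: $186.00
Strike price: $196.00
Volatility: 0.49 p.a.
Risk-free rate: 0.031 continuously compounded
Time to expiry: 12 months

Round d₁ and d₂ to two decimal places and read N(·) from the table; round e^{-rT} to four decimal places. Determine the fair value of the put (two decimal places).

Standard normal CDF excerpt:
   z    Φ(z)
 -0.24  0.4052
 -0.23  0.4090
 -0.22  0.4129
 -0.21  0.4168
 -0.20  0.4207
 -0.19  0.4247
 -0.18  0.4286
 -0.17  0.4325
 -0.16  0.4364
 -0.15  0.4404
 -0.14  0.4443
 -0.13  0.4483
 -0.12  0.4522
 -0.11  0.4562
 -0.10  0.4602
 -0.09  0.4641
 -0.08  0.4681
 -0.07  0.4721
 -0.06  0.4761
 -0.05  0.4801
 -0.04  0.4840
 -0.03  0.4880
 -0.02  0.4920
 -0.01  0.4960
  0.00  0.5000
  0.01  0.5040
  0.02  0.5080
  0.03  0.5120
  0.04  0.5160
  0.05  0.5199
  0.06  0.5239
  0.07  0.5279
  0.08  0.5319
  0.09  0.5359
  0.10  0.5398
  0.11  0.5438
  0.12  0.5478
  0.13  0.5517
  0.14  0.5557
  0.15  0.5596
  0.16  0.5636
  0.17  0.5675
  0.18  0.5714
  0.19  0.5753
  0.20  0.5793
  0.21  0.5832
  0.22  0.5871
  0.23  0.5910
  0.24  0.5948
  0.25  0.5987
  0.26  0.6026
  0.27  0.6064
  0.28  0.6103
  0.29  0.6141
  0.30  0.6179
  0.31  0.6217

T = 1;  σ√T = 0.4900
d₁ = [ln(186/196) + (0.031 + ½·0.49²)·1] / (σ√T) = (-0.0524 + 0.1510) / 0.4900 = 0.2014 → 0.20
d₂ = 0.2014 − 0.4900 = -0.2886 → -0.29
exp(−rT) = exp(−0.031·1) = 0.9695
P = 196·0.9695·N(0.29) − 186·N(-0.20) = 196·0.9695·0.6141 − 186·0.4207 = 116.6925 − 78.2502 = 38.4423

$38.44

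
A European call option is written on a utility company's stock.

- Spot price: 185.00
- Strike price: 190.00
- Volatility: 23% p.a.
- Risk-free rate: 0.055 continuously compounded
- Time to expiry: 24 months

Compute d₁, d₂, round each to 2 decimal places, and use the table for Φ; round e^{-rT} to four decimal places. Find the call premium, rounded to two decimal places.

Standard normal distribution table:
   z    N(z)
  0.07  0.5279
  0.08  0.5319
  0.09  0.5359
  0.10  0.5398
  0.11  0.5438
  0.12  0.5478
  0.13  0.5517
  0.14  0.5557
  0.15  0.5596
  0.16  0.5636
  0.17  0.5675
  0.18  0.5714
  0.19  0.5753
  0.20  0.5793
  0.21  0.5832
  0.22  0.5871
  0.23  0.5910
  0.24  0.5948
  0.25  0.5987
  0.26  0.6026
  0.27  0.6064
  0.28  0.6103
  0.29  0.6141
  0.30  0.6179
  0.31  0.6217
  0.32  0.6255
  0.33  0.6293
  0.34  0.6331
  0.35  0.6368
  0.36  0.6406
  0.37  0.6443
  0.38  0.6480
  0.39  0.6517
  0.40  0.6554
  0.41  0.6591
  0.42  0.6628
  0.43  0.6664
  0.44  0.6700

σ√T = 0.23 × 1.4142 = 0.3253
ln(S/K) + (r + σ²/2)T = ln(185/190) + (0.055 + 0.23²/2)·2 = -0.0267 + 0.1629 = 0.1362
d₁ = 0.1362 / 0.3253 = 0.4188 which rounds to 0.42
d₂ = d₁ − σ√T = 0.4188 − 0.3253 = 0.0936 which rounds to 0.09
e^(−rT) = e^(−0.055·2) = 0.8958
N(d₁) = N(0.42) = 0.6628;  N(d₂) = N(0.09) = 0.5359
C = 185·0.6628 − 190·0.8958·0.5359 = 122.6180 − 91.2113 = 31.4067

31.41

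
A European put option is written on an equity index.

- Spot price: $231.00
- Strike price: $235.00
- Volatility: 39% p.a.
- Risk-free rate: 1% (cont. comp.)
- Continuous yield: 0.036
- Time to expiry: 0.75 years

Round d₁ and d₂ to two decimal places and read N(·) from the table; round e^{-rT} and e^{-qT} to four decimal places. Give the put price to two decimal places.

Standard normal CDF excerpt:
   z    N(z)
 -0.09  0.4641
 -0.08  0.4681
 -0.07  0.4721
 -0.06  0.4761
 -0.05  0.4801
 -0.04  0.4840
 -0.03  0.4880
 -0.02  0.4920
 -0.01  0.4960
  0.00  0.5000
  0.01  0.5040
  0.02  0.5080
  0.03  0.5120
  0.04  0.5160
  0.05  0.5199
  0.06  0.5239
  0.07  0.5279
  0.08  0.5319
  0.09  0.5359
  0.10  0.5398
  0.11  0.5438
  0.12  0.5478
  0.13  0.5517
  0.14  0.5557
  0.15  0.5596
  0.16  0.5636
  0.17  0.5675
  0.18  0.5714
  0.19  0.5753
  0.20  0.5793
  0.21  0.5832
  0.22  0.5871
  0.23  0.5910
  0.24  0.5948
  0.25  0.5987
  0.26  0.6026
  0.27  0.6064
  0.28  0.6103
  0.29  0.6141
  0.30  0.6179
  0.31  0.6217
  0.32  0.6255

$35.29

T = 0.75;  σ√T = 0.3377
d₁ = [ln(231/235) + (0.01 − 0.036 + 0.39²/2)·0.75] / 0.3377 = [-0.0172 + 0.0375] / 0.3377 = 0.0603 ≈ 0.06
d₂ = d₁ − σ√T = 0.0603 − 0.3377 = -0.2774 ≈ -0.28
exp(−qT) = exp(−0.036·0.75) = 0.9734;  exp(−rT) = exp(−0.01·0.75) = 0.9925
P = 235·0.9925·N(0.28) − 231·0.9734·N(-0.06) = 235·0.9925·0.6103 − 231·0.9734·0.4761 = 142.3448 − 107.0537 = 35.2912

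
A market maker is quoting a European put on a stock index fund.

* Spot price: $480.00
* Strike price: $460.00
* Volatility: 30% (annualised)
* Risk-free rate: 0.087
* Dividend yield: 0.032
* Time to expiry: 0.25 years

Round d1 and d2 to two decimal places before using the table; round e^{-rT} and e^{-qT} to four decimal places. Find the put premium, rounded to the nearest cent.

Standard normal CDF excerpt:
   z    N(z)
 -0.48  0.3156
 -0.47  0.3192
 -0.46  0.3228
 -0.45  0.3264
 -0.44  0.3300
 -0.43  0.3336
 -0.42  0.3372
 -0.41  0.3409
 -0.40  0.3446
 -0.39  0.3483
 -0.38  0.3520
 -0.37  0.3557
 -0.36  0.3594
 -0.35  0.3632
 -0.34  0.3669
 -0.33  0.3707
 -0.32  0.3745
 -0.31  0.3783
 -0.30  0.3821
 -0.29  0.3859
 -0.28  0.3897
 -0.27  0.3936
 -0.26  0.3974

$16.57

T = 0.25;  σ√T = 0.1500
d₁ = [ln(480/460) + (0.087 − 0.032 + ½·0.3²)·0.25] / (σ√T) = (0.0426 + 0.0250) / 0.1500 = 0.4504 → 0.45
d₂ = 0.4504 − 0.1500 = 0.3004 → 0.30
exp(−qT) = exp(−0.032·0.25) = 0.9920;  exp(−rT) = exp(−0.087·0.25) = 0.9785
P = 460·0.9785·N(-0.30) − 480·0.9920·N(-0.45) = 460·0.9785·0.3821 − 480·0.9920·0.3264 = 171.9870 − 155.4186 = 16.5684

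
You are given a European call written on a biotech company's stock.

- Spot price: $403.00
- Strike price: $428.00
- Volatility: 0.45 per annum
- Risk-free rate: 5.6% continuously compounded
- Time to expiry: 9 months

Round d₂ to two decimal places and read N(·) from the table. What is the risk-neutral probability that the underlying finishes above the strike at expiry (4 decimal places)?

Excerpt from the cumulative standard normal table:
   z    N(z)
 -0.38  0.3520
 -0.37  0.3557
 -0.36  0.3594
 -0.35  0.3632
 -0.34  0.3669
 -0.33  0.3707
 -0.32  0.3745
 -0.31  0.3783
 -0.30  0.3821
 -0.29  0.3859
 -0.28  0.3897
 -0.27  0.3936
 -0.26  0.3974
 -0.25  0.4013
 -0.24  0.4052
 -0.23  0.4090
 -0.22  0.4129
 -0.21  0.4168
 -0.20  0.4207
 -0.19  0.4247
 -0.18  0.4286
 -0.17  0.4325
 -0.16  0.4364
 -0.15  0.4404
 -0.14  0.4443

0.4052

σ√T = 0.45·√0.75 = 0.3897
d₁ = [ln(403/428) + (0.056 + 0.45²/2)·0.75] / 0.3897 = [-0.0602 + 0.1179] / 0.3897 = 0.1482 → 0.15
d₂ = d₁ − σ√T = 0.1482 − 0.3897 = -0.2415 → -0.24
Risk-neutral Pr[S_T > K] = N(d₂) = N(-0.24) = 0.4052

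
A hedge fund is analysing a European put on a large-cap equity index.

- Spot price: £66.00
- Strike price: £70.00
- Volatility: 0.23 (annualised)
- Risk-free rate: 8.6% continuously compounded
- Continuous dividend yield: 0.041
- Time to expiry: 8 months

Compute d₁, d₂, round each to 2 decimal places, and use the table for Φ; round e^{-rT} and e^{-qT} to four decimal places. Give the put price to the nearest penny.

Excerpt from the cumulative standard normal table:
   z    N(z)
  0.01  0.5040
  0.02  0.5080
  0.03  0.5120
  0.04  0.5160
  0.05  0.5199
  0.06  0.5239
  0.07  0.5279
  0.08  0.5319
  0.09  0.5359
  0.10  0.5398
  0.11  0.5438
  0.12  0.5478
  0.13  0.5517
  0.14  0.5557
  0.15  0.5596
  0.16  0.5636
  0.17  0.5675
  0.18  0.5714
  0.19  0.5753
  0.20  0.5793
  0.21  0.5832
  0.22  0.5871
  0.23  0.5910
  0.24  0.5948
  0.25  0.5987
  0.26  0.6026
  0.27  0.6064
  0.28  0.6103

£5.93

σ√T = 0.23 × 0.8165 = 0.1878
d₁ = [ln(66/70) + (0.086 − 0.041 + 0.23²/2)·0.6667] / 0.1878 = [-0.0588 + 0.0476] / 0.1878 = -0.0597 ⇒ -0.06
d₂ = d₁ − σ√T = -0.0597 − 0.1878 = -0.2475 ⇒ -0.25
exp(−qT) = exp(−0.041·0.6667) = 0.9730;  exp(−rT) = exp(−0.086·0.6667) = 0.9443
P = 70·0.9443·N(0.25) − 66·0.9730·N(0.06) = 70·0.9443·0.5987 − 66·0.9730·0.5239 = 39.5747 − 33.6438 = 5.9309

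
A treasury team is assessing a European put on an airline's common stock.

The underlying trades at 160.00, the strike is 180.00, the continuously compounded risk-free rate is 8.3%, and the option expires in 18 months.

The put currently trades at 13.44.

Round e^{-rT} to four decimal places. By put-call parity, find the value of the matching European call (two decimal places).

exp(−rT) = exp(−0.083·1.5) = 0.8829
Put-call parity: C − P = S − K·e^(−rT) = 160 − 180·0.8829 = 160 − 158.9220 = 1.0780
C = P + (C − P) = 13.44 + (1.0780) = 14.5180

14.52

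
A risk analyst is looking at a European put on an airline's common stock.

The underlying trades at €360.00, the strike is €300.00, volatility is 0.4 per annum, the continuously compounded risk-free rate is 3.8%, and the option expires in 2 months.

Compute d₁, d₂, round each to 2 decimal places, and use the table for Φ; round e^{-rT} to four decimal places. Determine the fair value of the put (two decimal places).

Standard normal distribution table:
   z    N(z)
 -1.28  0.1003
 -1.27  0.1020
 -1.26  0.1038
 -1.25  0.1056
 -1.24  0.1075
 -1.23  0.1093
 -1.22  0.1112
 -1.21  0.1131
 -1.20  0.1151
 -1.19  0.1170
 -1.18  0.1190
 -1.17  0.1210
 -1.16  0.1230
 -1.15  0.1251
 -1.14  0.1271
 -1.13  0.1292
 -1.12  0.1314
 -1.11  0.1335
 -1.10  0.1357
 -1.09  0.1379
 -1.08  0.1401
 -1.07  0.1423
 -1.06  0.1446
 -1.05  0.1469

€3.72

σ√T = 0.4 × 0.4082 = 0.1633
d₁ = [ln(360/300) + (0.038 + ½·0.4²)·0.1667] / (σ√T) = (0.1823 + 0.0197) / 0.1633 = 1.2369 ⇒ 1.24
d₂ = 1.2369 − 0.1633 = 1.0736 ⇒ 1.07
e^(−rT) = e^(−0.038·0.1667) = 0.9937
P = 300·0.9937·N(-1.07) − 360·N(-1.24) = 300·0.9937·0.1423 − 360·0.1075 = 42.4211 − 38.7000 = 3.7211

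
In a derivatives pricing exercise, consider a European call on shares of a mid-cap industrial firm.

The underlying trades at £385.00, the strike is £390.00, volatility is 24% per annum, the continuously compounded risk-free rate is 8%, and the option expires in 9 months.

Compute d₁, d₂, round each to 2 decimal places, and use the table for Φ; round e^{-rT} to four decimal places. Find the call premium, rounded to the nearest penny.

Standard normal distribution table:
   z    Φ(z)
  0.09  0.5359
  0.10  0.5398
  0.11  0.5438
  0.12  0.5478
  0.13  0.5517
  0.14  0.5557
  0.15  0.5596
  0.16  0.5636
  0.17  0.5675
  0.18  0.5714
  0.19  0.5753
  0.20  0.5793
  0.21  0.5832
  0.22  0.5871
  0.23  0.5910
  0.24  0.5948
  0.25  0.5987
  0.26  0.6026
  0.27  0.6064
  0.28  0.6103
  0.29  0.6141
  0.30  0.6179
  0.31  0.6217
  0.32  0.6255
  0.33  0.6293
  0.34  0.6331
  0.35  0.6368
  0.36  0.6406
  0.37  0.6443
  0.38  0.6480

T = 0.75;  σ√T = 0.2078
d₁ = [ln(385/390) + (0.08 + ½·0.24²)·0.75] / (σ√T) = (-0.0129 + 0.0816) / 0.2078 = 0.3305 → 0.33
d₂ = 0.3305 − 0.2078 = 0.1227 → 0.12
exp(−rT) = exp(−0.08·0.75) = 0.9418
C = 385·N(0.33) − 390·0.9418·N(0.12) = 385·0.6293 − 390·0.9418·0.5478 = 242.2805 − 201.2080 = 41.0725

£41.07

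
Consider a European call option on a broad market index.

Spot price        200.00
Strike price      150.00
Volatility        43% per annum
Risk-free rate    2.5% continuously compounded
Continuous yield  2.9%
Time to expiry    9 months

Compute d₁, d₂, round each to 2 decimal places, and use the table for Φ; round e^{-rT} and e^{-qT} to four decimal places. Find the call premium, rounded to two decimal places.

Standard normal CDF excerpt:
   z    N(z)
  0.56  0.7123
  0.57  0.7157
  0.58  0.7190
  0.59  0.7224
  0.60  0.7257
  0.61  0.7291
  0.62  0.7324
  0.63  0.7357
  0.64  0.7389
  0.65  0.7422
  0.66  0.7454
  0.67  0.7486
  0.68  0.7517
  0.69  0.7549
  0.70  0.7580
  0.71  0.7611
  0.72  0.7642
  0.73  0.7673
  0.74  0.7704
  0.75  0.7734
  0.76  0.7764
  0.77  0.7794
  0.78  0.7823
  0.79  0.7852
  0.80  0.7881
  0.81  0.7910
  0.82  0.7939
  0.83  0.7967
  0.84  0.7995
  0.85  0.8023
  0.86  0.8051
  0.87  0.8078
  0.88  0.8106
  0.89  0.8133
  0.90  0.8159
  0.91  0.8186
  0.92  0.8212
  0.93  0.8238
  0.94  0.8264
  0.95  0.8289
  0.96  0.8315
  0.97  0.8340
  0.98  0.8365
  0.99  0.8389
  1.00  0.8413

σ√T = 0.43·√0.75 = 0.3724
d₁ = [ln(200/150) + (0.025 − 0.029 + 0.43²/2)·0.75] / 0.3724 = [0.2877 + 0.0663] / 0.3724 = 0.9507 → 0.95
d₂ = d₁ − σ√T = 0.9507 − 0.3724 = 0.5783 → 0.58
e^(−qT) = e^(−0.029·0.75) = 0.9785;  e^(−rT) = e^(−0.025·0.75) = 0.9814
N(d₁) = N(0.95) = 0.8289;  N(d₂) = N(0.58) = 0.7190
C = 200·0.9785·0.8289 − 150·0.9814·0.7190 = 162.2157 − 105.8440 = 56.3717

56.37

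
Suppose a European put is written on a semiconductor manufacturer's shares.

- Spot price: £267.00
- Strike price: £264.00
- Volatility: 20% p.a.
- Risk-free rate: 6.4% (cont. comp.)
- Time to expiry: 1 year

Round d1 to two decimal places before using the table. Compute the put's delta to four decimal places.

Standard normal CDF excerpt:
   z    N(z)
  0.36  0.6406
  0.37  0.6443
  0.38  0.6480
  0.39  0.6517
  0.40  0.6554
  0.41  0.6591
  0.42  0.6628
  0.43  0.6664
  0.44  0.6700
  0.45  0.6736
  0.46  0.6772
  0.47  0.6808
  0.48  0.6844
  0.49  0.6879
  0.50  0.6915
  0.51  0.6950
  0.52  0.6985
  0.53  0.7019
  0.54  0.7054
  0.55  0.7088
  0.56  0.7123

σ√T = 0.2 × 1.0000 = 0.2000
d₁ = [ln(267/264) + (0.064 + 0.2²/2)·1] / 0.2000 = [0.0113 + 0.0840] / 0.2000 = 0.4765 which rounds to 0.48
N(d₁) = N(0.48) = 0.6844
Δ_put = N(d₁) − 1 = 0.6844 − 1 = -0.3156

-0.3156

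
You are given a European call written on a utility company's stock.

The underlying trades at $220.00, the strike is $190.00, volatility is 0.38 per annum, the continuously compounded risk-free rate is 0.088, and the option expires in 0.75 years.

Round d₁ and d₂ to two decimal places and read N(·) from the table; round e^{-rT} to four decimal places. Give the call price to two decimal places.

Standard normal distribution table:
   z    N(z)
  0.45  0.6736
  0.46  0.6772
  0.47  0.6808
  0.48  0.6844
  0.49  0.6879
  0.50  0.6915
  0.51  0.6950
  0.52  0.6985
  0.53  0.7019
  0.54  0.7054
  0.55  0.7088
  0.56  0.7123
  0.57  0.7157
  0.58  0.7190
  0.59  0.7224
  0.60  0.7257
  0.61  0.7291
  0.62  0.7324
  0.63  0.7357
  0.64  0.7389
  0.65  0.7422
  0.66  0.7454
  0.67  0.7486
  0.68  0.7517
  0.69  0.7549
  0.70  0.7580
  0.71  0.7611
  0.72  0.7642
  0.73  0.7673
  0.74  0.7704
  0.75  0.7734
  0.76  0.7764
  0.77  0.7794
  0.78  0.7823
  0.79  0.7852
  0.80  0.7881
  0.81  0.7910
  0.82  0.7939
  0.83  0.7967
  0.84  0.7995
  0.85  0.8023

$52.29

σ√T = 0.38·√0.75 = 0.3291
d₁ = [ln(220/190) + (0.088 + 0.38²/2)·0.75] / 0.3291 = [0.1466 + 0.1202] / 0.3291 = 0.8106 ⇒ 0.81
d₂ = d₁ − σ√T = 0.8106 − 0.3291 = 0.4815 ⇒ 0.48
e^(−rT) = e^(−0.088·0.75) = 0.9361
N(d₁) = N(0.81) = 0.7910;  N(d₂) = N(0.48) = 0.6844
C = 220·0.7910 − 190·0.9361·0.6844 = 174.0200 − 121.7267 = 52.2933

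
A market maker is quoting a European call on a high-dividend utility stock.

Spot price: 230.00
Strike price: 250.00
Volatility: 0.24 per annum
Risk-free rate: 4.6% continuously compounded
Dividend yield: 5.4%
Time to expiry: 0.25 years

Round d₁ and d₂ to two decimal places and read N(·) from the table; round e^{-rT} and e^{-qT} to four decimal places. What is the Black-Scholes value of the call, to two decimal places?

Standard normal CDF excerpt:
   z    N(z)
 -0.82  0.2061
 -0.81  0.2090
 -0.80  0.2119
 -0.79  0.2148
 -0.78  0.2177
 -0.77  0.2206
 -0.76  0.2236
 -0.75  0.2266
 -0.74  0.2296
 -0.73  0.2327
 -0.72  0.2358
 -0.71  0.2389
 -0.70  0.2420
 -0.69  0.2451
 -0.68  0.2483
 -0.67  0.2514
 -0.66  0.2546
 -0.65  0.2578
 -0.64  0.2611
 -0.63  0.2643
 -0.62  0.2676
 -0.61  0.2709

3.98

σ√T = 0.24·√0.25 = 0.1200
d₁ = [ln(230/250) + (0.046 − 0.054 + 0.24²/2)·0.25] / 0.1200 = [-0.0834 + 0.0052] / 0.1200 = -0.6515 → -0.65
d₂ = d₁ − σ√T = -0.6515 − 0.1200 = -0.7715 → -0.77
e^(−qT) = e^(−0.054·0.25) = 0.9866;  e^(−rT) = e^(−0.046·0.25) = 0.9886
C = 230·0.9866·N(-0.65) − 250·0.9886·N(-0.77) = 230·0.9866·0.2578 − 250·0.9886·0.2206 = 58.4995 − 54.5213 = 3.9782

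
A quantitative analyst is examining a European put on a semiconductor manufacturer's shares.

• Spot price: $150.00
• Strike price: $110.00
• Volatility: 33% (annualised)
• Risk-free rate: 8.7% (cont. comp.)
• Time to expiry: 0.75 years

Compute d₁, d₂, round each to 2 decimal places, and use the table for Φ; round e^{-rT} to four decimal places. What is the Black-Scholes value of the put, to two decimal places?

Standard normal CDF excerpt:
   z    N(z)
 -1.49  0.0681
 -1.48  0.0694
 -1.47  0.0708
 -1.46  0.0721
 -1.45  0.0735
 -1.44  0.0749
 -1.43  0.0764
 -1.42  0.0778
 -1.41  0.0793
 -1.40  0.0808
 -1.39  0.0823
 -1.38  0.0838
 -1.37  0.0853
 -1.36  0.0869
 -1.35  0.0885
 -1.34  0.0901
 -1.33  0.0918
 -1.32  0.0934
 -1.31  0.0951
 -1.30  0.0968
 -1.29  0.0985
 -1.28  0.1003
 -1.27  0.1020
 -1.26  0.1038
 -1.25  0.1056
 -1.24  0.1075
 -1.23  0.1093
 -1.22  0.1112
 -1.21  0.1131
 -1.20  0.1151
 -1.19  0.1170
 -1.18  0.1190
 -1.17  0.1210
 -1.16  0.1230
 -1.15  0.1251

$1.65

T = 0.75;  σ√T = 0.2858
d₁ = [ln(150/110) + (0.087 + 0.33²/2)·0.75] / 0.2858 = [0.3102 + 0.1061] / 0.2858 = 1.4565 which rounds to 1.46
d₂ = d₁ − σ√T = 1.4565 − 0.2858 = 1.1707 which rounds to 1.17
exp(−rT) = exp(−0.087·0.75) = 0.9368
N(−d₂) = N(-1.17) = 0.1210;  N(−d₁) = N(-1.46) = 0.0721
P = 110·0.9368·0.1210 − 150·0.0721 = 12.4688 − 10.8150 = 1.6538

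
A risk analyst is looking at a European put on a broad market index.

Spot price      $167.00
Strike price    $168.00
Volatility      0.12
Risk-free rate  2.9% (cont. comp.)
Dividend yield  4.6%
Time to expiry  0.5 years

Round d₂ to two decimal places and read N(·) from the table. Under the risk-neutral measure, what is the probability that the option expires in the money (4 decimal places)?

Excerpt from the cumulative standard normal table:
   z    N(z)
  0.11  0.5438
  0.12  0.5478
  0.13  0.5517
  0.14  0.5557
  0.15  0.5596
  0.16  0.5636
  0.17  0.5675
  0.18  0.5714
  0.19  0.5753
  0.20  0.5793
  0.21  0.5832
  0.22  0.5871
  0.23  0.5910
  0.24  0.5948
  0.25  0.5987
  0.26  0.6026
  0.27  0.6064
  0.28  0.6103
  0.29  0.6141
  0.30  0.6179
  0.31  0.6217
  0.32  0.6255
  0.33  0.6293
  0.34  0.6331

0.5832

σ√T = 0.12 × 0.7071 = 0.0849
d₁ = [ln(167/168) + (0.029 − 0.046 + 0.12²/2)·0.5] / 0.0849 = [-0.0060 − 0.0049] / 0.0849 = -0.1281 which rounds to -0.13
d₂ = d₁ − σ√T = -0.1281 − 0.0849 = -0.2130 which rounds to -0.21
Pr(exercise) under Q = N(−d₂) = N(0.21) = 0.5832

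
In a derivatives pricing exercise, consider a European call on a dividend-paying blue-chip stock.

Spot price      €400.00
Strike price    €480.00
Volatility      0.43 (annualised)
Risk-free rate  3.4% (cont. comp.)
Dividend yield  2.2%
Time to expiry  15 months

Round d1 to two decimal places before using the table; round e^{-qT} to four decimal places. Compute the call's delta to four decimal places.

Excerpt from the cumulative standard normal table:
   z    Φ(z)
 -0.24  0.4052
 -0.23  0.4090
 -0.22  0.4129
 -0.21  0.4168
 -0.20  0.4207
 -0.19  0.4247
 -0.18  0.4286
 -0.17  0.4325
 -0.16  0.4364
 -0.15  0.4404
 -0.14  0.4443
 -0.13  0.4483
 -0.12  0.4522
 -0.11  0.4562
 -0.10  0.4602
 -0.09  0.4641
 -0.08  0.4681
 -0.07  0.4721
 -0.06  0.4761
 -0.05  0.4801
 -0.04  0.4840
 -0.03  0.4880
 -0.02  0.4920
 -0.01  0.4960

0.4438

T = 1.25;  σ√T = 0.4808
d₁ = [ln(400/480) + (0.034 − 0.022 + 0.43²/2)·1.25] / 0.4808 = [-0.1823 + 0.1306] / 0.4808 = -0.1077 → -0.11
N(d₁) = N(-0.11) = 0.4562
Δ_call = e^(−qT)·N(d₁) = 0.9729·0.4562 = 0.4438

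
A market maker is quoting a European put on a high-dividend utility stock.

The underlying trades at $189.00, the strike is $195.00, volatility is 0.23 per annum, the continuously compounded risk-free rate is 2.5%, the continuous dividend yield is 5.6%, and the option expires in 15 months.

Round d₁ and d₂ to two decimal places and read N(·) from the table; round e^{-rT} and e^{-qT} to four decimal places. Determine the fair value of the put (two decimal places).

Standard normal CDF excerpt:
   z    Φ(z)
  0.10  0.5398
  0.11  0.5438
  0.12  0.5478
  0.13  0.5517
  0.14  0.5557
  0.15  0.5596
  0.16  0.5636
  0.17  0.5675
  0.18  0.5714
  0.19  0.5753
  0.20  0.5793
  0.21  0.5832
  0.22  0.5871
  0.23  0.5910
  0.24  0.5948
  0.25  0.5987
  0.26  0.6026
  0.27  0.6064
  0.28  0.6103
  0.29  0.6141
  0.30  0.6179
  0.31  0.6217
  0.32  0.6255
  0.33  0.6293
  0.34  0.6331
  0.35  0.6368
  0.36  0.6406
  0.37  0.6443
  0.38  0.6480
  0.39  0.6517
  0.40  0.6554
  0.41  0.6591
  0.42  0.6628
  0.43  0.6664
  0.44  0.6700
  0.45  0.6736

T = 1.25;  σ√T = 0.2571
d₁ = [ln(189/195) + (0.025 − 0.056 + 0.23²/2)·1.25] / 0.2571 = [-0.0313 − 0.0057] / 0.2571 = -0.1437 → -0.14
d₂ = d₁ − σ√T = -0.1437 − 0.2571 = -0.4008 → -0.40
exp(−qT) = exp(−0.056·1.25) = 0.9324;  exp(−rT) = exp(−0.025·1.25) = 0.9692
P = 195·0.9692·N(0.40) − 189·0.9324·N(0.14) = 195·0.9692·0.6554 − 189·0.9324·0.5557 = 123.8667 − 97.9275 = 25.9392

$25.94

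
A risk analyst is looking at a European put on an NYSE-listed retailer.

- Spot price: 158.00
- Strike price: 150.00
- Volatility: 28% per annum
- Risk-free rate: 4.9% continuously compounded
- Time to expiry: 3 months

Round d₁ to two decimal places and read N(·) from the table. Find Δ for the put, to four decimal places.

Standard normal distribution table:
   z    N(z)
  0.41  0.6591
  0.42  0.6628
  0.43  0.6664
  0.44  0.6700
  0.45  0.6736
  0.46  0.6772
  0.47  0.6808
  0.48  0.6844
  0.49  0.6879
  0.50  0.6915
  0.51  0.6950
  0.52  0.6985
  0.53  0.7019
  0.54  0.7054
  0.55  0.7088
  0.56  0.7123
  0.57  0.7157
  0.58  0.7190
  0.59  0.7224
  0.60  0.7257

-0.2981

T = 0.25;  σ√T = 0.1400
d₁ = [ln(158/150) + (0.049 + ½·0.28²)·0.25] / (σ√T) = (0.0520 + 0.0221) / 0.1400 = 0.5286 ≈ 0.53
N(d₁) = N(0.53) = 0.7019
Δ_put = N(d₁) − 1 = 0.7019 − 1 = -0.2981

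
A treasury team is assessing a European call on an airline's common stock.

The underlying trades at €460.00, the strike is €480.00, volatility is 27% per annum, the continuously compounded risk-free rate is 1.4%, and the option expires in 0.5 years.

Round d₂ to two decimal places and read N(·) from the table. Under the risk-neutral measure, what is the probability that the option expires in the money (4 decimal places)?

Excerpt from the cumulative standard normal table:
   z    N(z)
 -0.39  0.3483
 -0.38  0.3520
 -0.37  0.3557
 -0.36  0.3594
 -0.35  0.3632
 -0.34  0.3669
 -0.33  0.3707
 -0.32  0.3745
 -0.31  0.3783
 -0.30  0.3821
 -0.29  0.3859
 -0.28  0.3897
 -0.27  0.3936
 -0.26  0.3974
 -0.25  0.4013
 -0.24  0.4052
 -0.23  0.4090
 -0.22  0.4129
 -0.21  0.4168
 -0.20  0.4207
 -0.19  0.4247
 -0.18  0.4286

0.3897

σ√T = 0.27 × 0.7071 = 0.1909
d₁ = [ln(460/480) + (0.014 + 0.27²/2)·0.5] / 0.1909 = [-0.0426 + 0.0252] / 0.1909 = -0.0908 ⇒ -0.09
d₂ = d₁ − σ√T = -0.0908 − 0.1909 = -0.2817 ⇒ -0.28
Risk-neutral Pr[S_T > K] = N(d₂) = N(-0.28) = 0.3897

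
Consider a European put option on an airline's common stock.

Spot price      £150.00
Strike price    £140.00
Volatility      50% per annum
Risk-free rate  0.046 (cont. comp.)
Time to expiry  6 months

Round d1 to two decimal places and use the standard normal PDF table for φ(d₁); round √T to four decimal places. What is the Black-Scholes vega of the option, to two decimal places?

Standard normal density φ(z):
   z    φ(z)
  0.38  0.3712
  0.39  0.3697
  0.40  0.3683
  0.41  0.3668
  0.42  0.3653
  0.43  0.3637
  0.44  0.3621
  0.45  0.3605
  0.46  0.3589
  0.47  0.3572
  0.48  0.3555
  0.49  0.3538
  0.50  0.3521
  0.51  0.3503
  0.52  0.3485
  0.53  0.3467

σ√T = 0.5·√0.5 = 0.3536
d₁ = [ln(150/140) + (0.046 + 0.5²/2)·0.5] / 0.3536 = [0.0690 + 0.0855] / 0.3536 = 0.4370 → 0.44
√T = √0.5 = 0.7071
φ(d₁) = φ(0.44) = 0.3621
vega = S·φ(d₁)·√T = 150·0.3621·0.7071 = 38.4061

38.41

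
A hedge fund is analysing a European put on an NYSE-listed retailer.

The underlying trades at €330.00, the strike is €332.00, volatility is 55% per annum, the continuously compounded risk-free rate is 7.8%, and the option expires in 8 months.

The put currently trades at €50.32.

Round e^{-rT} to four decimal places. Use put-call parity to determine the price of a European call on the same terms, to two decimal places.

€65.15

e^(−rT) = e^(−0.078·0.6667) = 0.9493
Put-call parity: C − P = S − K·e^(−rT) = 330 − 332·0.9493 = 330 − 315.1676 = 14.8324
C = P + (C − P) = 50.32 + (14.8324) = 65.1524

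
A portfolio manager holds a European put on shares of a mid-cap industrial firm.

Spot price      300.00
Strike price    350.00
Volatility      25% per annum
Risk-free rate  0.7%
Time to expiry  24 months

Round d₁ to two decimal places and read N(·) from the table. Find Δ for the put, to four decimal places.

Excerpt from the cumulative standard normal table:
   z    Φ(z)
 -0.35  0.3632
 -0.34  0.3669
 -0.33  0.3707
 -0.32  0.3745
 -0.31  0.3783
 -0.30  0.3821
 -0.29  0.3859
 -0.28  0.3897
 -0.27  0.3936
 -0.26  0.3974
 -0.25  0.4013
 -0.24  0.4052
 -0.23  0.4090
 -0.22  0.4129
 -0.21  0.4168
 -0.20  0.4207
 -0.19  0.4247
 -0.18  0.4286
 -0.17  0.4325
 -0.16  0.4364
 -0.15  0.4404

σ√T = 0.25 × 1.4142 = 0.3536
d₁ = [ln(300/350) + (0.007 + 0.25²/2)·2] / 0.3536 = [-0.1542 + 0.0765] / 0.3536 = -0.2196 → -0.22
N(d₁) = N(-0.22) = 0.4129
Δ_put = N(d₁) − 1 = 0.4129 − 1 = -0.5871

-0.5871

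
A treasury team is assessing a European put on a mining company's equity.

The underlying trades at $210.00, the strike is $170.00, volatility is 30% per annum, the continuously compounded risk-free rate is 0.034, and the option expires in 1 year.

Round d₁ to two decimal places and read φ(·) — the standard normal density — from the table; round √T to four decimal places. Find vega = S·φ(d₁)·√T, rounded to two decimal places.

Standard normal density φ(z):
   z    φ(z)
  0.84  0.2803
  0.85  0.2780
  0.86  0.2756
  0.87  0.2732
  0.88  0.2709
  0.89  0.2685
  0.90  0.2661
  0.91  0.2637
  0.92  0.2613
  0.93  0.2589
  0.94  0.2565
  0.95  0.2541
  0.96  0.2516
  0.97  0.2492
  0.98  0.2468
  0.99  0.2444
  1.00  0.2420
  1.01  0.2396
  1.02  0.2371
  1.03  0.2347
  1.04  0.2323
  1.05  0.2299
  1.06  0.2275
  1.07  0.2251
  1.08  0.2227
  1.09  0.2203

T = 1;  σ√T = 0.3000
ln(S/K) + (r + σ²/2)T = ln(210/170) + (0.034 + 0.3²/2)·1 = 0.2113 + 0.0790 = 0.2903
d₁ = 0.2903 / 0.3000 = 0.9677 ≈ 0.97
√T = √1 = 1.0000
φ(d₁) = φ(0.97) = 0.2492
vega = S·φ(d₁)·√T = 210·0.2492·1.0000 = 52.3320

52.33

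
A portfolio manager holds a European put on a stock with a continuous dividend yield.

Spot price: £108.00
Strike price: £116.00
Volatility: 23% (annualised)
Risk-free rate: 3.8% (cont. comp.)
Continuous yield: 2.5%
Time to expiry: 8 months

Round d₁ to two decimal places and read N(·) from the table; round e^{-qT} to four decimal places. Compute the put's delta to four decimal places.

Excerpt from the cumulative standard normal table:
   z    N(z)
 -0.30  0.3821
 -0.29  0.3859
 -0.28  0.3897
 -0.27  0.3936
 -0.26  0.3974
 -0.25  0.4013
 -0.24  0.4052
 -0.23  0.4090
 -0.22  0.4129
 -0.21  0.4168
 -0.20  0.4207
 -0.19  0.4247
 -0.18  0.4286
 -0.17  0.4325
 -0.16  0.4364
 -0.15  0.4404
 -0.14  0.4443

σ√T = 0.23·√0.6667 = 0.1878
d₁ = [ln(108/116) + (0.038 − 0.025 + 0.23²/2)·0.6667] / 0.1878 = [-0.0715 + 0.0263] / 0.1878 = -0.2405 which rounds to -0.24
N(d₁) = N(-0.24) = 0.4052
Δ_put = exp(−qT)·(N(d₁) − 1) = 0.9835·(0.4052 − 1) = -0.5850

-0.5850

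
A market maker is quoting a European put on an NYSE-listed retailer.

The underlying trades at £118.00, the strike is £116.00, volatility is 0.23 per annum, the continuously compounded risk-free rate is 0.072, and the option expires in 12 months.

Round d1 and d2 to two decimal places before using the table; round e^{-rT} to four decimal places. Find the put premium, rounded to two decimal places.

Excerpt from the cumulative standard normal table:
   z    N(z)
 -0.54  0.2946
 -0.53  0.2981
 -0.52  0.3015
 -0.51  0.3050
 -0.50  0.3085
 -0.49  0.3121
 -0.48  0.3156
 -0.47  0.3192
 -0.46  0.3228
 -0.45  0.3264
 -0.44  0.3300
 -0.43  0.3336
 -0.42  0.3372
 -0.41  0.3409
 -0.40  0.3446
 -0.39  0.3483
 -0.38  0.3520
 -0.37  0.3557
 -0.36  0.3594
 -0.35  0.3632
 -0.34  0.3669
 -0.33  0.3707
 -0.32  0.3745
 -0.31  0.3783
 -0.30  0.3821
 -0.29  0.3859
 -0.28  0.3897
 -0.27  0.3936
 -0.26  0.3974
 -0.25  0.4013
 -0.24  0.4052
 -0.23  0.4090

T = 1;  σ√T = 0.2300
d₁ = [ln(118/116) + (0.072 + 0.23²/2)·1] / 0.2300 = [0.0171 + 0.0984] / 0.2300 = 0.5024 → 0.50
d₂ = d₁ − σ√T = 0.5024 − 0.2300 = 0.2724 → 0.27
exp(−rT) = exp(−0.072·1) = 0.9305
P = 116·0.9305·N(-0.27) − 118·N(-0.50) = 116·0.9305·0.3936 − 118·0.3085 = 42.4844 − 36.4030 = 6.0814

£6.08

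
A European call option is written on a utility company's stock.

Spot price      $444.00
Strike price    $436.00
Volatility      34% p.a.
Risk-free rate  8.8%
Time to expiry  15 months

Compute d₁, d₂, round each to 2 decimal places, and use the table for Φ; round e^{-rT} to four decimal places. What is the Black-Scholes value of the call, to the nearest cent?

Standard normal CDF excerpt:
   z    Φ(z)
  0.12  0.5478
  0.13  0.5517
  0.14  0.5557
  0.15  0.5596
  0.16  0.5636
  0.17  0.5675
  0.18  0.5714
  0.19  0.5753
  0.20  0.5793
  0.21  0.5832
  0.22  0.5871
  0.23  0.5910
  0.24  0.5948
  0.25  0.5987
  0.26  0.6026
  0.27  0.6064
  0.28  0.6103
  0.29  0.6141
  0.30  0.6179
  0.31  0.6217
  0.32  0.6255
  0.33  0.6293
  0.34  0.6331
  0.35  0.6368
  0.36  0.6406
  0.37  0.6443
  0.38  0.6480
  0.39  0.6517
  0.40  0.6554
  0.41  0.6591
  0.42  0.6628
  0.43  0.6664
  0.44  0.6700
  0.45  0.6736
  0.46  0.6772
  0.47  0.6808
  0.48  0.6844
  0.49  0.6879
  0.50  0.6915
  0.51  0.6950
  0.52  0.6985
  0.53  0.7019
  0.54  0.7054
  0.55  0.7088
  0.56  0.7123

$93.08

T = 1.25;  σ√T = 0.3801
d₁ = [ln(444/436) + (0.088 + ½·0.34²)·1.25] / (σ√T) = (0.0182 + 0.1823) / 0.3801 = 0.5273 → 0.53
d₂ = 0.5273 − 0.3801 = 0.1471 → 0.15
e^(−rT) = e^(−0.088·1.25) = 0.8958
N(d₁) = N(0.53) = 0.7019;  N(d₂) = N(0.15) = 0.5596
C = 444·0.7019 − 436·0.8958·0.5596 = 311.6436 − 218.5623 = 93.0813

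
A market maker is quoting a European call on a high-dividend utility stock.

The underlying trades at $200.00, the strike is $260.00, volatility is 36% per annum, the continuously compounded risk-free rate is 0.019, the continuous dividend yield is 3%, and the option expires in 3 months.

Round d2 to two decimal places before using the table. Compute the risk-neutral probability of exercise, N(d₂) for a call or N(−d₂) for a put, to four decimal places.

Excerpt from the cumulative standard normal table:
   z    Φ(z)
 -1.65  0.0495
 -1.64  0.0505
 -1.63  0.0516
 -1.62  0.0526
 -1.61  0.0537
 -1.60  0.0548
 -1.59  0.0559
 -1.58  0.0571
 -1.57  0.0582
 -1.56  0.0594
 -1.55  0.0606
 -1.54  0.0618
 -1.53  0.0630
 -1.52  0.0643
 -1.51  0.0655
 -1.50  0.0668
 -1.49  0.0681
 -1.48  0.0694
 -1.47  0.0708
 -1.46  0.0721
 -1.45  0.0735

T = 0.25;  σ√T = 0.1800
d₁ = [ln(200/260) + (0.019 − 0.03 + 0.36²/2)·0.25] / 0.1800 = [-0.2624 + 0.0135] / 0.1800 = -1.3829 ≈ -1.38
d₂ = d₁ − σ√T = -1.3829 − 0.1800 = -1.5629 ≈ -1.56
Risk-neutral Pr[S_T > K] = N(d₂) = N(-1.56) = 0.0594

0.0594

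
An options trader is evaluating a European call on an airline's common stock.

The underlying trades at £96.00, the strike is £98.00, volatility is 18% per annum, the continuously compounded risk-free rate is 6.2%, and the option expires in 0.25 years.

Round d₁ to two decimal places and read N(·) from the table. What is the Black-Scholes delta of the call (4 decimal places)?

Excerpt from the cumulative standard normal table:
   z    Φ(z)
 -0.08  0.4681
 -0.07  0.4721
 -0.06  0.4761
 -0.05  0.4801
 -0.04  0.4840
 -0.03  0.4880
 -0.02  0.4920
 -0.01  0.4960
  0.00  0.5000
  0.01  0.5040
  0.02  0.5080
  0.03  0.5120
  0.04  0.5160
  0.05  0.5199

0.4960

σ√T = 0.18·√0.25 = 0.0900
d₁ = [ln(96/98) + (0.062 + 0.18²/2)·0.25] / 0.0900 = [-0.0206 + 0.0195] / 0.0900 = -0.0119 → -0.01
N(d₁) = N(-0.01) = 0.4960
Δ_call = N(d₁) = 0.4960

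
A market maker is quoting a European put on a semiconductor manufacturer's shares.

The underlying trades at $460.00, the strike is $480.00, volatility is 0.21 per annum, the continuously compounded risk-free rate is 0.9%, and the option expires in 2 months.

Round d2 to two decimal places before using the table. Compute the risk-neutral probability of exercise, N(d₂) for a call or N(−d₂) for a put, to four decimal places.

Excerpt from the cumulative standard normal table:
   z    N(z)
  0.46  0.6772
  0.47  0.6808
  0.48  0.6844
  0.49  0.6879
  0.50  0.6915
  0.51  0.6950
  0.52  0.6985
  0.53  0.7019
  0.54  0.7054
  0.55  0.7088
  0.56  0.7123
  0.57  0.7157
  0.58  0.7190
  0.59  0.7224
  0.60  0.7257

0.6985

T = 0.1667;  σ√T = 0.0857
d₁ = [ln(460/480) + (0.009 + 0.21²/2)·0.1667] / 0.0857 = [-0.0426 + 0.0052] / 0.0857 = -0.4361 which rounds to -0.44
d₂ = d₁ − σ√T = -0.4361 − 0.0857 = -0.5218 which rounds to -0.52
Pr(exercise) under Q = N(−d₂) = N(0.52) = 0.6985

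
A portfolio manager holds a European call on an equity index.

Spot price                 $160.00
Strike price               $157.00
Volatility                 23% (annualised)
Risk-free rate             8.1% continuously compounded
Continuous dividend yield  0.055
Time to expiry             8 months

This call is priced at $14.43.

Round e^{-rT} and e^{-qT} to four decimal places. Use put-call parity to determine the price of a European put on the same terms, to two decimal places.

e^(−qT) = e^(−0.055·0.6667) = 0.9640;  e^(−rT) = e^(−0.081·0.6667) = 0.9474
Put-call parity: C − P = S·e^(−qT) − K·e^(−rT) = 160·0.9640 − 157·0.9474 = 154.2400 − 148.7418 = 5.4982
P = C − (C − P) = 14.43 − (5.4982) = 8.9318

$8.93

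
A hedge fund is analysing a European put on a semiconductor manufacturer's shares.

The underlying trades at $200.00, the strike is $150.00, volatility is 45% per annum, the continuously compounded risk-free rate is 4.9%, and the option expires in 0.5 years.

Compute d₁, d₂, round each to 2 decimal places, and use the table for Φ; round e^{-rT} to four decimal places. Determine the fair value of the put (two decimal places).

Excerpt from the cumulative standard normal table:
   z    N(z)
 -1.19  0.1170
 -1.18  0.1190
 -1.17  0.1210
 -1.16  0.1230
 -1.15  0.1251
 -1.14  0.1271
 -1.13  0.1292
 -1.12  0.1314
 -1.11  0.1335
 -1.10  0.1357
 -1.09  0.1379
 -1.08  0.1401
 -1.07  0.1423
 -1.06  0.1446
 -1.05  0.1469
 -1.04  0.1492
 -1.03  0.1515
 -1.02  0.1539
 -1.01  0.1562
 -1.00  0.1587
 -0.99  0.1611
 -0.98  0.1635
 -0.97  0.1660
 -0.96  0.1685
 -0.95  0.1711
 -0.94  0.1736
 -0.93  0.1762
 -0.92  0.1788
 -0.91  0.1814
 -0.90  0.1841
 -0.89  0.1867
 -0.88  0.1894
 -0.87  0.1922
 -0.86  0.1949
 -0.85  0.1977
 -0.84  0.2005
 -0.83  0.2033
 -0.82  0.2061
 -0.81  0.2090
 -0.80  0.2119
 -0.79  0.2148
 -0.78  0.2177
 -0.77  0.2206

$4.75

T = 0.5;  σ√T = 0.3182
ln(S/K) + (r + σ²/2)T = ln(200/150) + (0.049 + 0.45²/2)·0.5 = 0.2877 + 0.0751 = 0.3628
d₁ = 0.3628 / 0.3182 = 1.1402 ⇒ 1.14
d₂ = d₁ − σ√T = 1.1402 − 0.3182 = 0.8220 ⇒ 0.82
exp(−rT) = exp(−0.049·0.5) = 0.9758
N(−d₂) = N(-0.82) = 0.2061;  N(−d₁) = N(-1.14) = 0.1271
P = 150·0.9758·0.2061 − 200·0.1271 = 30.1669 − 25.4200 = 4.7469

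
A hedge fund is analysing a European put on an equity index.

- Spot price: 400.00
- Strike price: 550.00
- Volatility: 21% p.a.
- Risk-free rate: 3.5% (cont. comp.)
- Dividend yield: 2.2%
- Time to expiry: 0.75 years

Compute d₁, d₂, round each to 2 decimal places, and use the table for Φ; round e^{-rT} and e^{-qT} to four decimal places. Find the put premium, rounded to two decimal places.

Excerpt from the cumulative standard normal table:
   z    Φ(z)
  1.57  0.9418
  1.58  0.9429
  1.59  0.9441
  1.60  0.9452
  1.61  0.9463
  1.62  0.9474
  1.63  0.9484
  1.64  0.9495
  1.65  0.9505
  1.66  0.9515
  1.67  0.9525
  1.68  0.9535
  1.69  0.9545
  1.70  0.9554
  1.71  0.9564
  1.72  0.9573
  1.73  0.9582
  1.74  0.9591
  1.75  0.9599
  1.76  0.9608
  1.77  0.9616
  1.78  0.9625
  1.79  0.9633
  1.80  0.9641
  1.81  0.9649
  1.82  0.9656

σ√T = 0.21·√0.75 = 0.1819
d₁ = [ln(400/550) + (0.035 − 0.022 + ½·0.21²)·0.75] / (σ√T) = (-0.3185 + 0.0263) / 0.1819 = -1.6065 which rounds to -1.61
d₂ = -1.6065 − 0.1819 = -1.7884 which rounds to -1.79
exp(−qT) = exp(−0.022·0.75) = 0.9836;  exp(−rT) = exp(−0.035·0.75) = 0.9741
P = 550·0.9741·N(1.79) − 400·0.9836·N(1.61) = 550·0.9741·0.9633 − 400·0.9836·0.9463 = 516.0928 − 372.3123 = 143.7805

143.78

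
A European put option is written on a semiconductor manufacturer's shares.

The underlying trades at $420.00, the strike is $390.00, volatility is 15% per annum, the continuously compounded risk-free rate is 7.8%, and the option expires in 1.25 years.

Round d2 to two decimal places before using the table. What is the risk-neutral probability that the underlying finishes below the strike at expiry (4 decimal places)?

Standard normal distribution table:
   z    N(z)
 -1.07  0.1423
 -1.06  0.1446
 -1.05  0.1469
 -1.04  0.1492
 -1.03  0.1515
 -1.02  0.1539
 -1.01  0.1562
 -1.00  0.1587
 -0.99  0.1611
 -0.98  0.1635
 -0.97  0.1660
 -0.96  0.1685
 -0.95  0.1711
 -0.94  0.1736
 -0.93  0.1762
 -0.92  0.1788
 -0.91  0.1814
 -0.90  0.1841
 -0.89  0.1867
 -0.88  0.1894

0.1736

T = 1.25;  σ√T = 0.1677
d₁ = [ln(420/390) + (0.078 + 0.15²/2)·1.25] / 0.1677 = [0.0741 + 0.1116] / 0.1677 = 1.1071 ⇒ 1.11
d₂ = d₁ − σ√T = 1.1071 − 0.1677 = 0.9394 ⇒ 0.94
Risk-neutral Pr[S_T < K] = N(−d₂) = N(-0.94) = 0.1736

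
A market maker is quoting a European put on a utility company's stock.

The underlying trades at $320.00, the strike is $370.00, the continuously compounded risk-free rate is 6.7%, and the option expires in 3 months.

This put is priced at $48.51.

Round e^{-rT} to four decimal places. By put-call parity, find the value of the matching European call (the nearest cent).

e^(−rT) = e^(−0.067·0.25) = 0.9834
Put-call parity: C − P = S − K·e^(−rT) = 320 − 370·0.9834 = 320 − 363.8580 = -43.8580
C = P + (C − P) = 48.51 + (-43.8580) = 4.6520

$4.65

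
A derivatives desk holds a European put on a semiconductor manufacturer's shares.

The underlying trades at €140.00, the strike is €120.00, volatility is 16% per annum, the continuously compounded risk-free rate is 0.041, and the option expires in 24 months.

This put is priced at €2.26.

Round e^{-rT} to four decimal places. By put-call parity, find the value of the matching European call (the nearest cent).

€31.70

exp(−rT) = exp(−0.041·2) = 0.9213
Put-call parity: C − P = S − K·e^(−rT) = 140 − 120·0.9213 = 140 − 110.5560 = 29.4440
C = P + (C − P) = 2.26 + (29.4440) = 31.7040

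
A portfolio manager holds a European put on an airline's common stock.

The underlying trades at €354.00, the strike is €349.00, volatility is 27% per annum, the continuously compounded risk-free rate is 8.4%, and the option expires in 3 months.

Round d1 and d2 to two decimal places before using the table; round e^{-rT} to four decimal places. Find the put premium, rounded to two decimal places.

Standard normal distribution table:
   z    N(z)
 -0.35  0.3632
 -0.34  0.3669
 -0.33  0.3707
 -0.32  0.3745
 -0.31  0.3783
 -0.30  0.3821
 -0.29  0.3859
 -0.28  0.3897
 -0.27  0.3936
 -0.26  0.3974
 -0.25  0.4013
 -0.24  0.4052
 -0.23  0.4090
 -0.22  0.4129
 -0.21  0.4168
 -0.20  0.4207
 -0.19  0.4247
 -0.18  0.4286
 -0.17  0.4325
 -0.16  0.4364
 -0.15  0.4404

€13.91

σ√T = 0.27 × 0.5000 = 0.1350
d₁ = [ln(354/349) + (0.084 + 0.27²/2)·0.25] / 0.1350 = [0.0142 + 0.0301] / 0.1350 = 0.3284 which rounds to 0.33
d₂ = d₁ − σ√T = 0.3284 − 0.1350 = 0.1934 which rounds to 0.19
e^(−rT) = e^(−0.084·0.25) = 0.9792
N(−d₂) = N(-0.19) = 0.4247;  N(−d₁) = N(-0.33) = 0.3707
P = 349·0.9792·0.4247 − 354·0.3707 = 145.1373 − 131.2278 = 13.9095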